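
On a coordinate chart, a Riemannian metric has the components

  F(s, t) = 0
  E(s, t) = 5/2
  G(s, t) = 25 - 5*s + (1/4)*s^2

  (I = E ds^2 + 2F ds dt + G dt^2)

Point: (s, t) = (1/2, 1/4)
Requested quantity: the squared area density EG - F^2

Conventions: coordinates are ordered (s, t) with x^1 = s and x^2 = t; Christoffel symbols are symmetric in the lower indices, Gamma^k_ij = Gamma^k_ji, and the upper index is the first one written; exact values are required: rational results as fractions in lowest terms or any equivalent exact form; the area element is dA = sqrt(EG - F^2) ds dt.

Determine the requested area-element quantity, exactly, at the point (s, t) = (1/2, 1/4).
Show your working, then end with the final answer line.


E = 5/2, F = 0, G = 361/16; EG - F^2 = 1805/32

Answer: EG - F^2 = 1805/32


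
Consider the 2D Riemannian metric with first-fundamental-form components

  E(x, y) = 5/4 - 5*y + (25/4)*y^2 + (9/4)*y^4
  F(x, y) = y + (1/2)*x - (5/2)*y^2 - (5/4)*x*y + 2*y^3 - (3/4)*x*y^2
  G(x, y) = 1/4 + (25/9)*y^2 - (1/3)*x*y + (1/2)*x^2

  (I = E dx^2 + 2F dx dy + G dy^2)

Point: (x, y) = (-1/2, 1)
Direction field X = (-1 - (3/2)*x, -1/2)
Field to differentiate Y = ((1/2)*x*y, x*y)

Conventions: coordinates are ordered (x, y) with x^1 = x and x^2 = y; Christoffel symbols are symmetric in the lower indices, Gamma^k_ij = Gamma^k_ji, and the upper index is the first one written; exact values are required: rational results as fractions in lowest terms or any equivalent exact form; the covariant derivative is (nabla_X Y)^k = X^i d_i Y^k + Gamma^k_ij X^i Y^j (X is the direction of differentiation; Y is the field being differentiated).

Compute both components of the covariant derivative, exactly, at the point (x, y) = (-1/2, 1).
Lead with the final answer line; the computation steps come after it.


Answer: (nabla_X Y)^x = 8632/12273, (nabla_X Y)^y = -8651/32728

E = 19/4, F = 5/4, G = 239/72 at the point
E_x = 0, E_y = 33/2, F_x = -3/2, F_y = 27/8, G_x = -5/6, G_y = 103/18
EG - F^2 = 4091/288;  g^inv = (288/4091) * [[239/72, -5/4], [-5/4, 19/4]]
first-kind symbols [ij,l] = (1/2)(d_i g_jl + d_j g_il - d_l g_ij): [xx,x] = E_x/2 = 0, [xx,y] = F_x - E_y/2 = -39/4, [xy,x] = E_y/2 = 33/4, [xy,y] = G_x/2 = -5/12, [yy,x] = F_y - G_x/2 = 91/24, [yy,y] = G_y/2 = 103/36
Gamma^x_ij = (G*[ij,x] - F*[ij,y])/(EG - F^2), Gamma^y_ij = (E*[ij,y] - F*[ij,x])/(EG - F^2)
Gamma_xxx = 3510/4091, Gamma_xxy = 8037/4091, Gamma_xyy = 15569/24546, Gamma_yxx = -13338/4091, Gamma_yxy = -3540/4091, Gamma_yyy = 2549/4091
X = (-1/4, -1/2), Y = (-1/4, -1/2) at the point


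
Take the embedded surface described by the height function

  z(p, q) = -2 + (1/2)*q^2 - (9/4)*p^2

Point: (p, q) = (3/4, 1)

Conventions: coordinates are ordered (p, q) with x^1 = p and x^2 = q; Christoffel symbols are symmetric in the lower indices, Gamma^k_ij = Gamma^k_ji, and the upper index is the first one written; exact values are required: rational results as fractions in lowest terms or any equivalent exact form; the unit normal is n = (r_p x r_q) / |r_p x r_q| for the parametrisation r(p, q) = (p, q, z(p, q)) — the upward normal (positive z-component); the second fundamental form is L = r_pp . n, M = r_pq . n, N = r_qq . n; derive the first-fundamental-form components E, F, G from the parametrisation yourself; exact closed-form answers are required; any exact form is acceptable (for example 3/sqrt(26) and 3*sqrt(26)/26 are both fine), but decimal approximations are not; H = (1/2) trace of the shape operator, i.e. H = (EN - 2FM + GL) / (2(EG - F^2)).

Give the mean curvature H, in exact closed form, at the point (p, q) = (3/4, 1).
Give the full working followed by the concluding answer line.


z_p = -27/8, z_q = 1, z_pp = -9/2, z_pq = 0, z_qq = 1
E = 793/64, F = -27/8, G = 2; answer radicand W^2 = 857/64
unnormalised second-form numerators: l = -9/2, m = 0, n = 1; L = l/sqrt(857/64), and similarly M = m/sqrt(W^2), N = n/sqrt(W^2)
H = (E*n - 2*F*m + G*l) / (2*(EG - F^2)*sqrt(W^2)); E*n - 2*F*m + G*l = 217/64, EG - F^2 = 857/64, so H = (217/1714)/sqrt(857/64)

Answer: H = 868*sqrt(857)/734449


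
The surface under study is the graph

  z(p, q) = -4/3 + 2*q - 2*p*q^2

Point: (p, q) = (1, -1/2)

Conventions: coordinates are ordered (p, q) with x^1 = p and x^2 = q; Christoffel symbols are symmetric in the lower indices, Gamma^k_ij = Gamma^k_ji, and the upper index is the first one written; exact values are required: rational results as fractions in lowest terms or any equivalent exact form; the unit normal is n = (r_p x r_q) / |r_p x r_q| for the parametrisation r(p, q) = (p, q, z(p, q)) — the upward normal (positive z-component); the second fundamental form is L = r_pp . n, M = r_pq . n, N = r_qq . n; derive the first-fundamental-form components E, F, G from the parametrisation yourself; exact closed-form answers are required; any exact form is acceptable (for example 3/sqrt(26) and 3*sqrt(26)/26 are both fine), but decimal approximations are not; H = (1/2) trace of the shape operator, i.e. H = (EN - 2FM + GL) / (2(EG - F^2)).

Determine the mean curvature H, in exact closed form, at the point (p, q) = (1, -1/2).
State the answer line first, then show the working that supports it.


Answer: H = 4*sqrt(69)/1587

z_p = -1/2, z_q = 4, z_pp = 0, z_pq = 2, z_qq = -4
E = 5/4, F = -2, G = 17; answer radicand W^2 = 69/4
unnormalised second-form numerators: l = 0, m = 2, n = -4; L = l/sqrt(69/4), and similarly M = m/sqrt(W^2), N = n/sqrt(W^2)
H = (E*n - 2*F*m + G*l) / (2*(EG - F^2)*sqrt(W^2)); E*n - 2*F*m + G*l = 3, EG - F^2 = 69/4, so H = (2/23)/sqrt(69/4)


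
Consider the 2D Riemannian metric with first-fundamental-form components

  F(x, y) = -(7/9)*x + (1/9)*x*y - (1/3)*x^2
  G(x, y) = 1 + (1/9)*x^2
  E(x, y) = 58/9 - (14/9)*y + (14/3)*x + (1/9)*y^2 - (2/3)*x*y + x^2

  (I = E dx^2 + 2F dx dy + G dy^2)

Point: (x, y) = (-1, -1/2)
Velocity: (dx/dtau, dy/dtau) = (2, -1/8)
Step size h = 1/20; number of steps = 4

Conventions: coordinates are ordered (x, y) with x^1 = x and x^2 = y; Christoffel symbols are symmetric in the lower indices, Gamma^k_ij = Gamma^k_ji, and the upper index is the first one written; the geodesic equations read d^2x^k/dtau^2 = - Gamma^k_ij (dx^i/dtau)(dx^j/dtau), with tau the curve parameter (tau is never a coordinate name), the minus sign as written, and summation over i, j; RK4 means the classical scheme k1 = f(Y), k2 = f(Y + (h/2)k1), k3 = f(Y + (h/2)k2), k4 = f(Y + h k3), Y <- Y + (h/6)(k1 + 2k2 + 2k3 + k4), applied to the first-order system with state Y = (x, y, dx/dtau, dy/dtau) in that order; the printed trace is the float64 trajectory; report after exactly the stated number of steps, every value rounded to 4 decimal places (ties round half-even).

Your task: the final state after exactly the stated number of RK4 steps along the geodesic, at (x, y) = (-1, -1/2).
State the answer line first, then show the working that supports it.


Answer: x = -0.6327, y = -0.5310, dx/dtau = 1.6930, dy/dtau = -0.1757

f(Y) = (dx/dtau, dy/dtau, -Gamma^x_ij Y'^i Y'^j, -Gamma^y_ij Y'^i Y'^j) with the Gammas evaluated at the stage position; h = 0.050000; intermediate values shown to 6 dp
step 0: x = -1.0000, y = -0.5000, dx/dtau = 2.0000, dy/dtau = -0.1250
step 1:
  k1: at (x, y) = (-1.000000, -0.500000), (dx/dtau, dy/dtau) = (2.000000, -0.125000); Gamma_xxx = 0.446281, Gamma_xxy = -0.148760, Gamma_xyy = 0.000000, Gamma_yxx = 0.099174, Gamma_yxy = -0.033058, Gamma_yyy = 0.000000; k1 = (2.000000, -0.125000, -1.859504, -0.413223)
  k2: at (x, y) = (-0.950000, -0.503125), (dx/dtau, dy/dtau) = (1.953512, -0.135331); Gamma_xxx = 0.442395, Gamma_xxy = -0.147465, Gamma_xyy = 0.000000, Gamma_yxx = 0.090321, Gamma_yxy = -0.030107, Gamma_yyy = 0.000000; k2 = (1.953512, -0.135331, -1.766245, -0.360603)
  k3: at (x, y) = (-0.951162, -0.503383), (dx/dtau, dy/dtau) = (1.955844, -0.134015); Gamma_xxx = 0.442479, Gamma_xxy = -0.147493, Gamma_xyy = 0.000000, Gamma_yxx = 0.090511, Gamma_yxy = -0.030170, Gamma_yyy = 0.000000; k3 = (1.955844, -0.134015, -1.769944, -0.362052)
  k4: at (x, y) = (-0.902208, -0.506701), (dx/dtau, dy/dtau) = (1.911503, -0.143103); Gamma_xxx = 0.438300, Gamma_xxy = -0.146100, Gamma_xyy = 0.000000, Gamma_yxx = 0.082382, Gamma_yxy = -0.027461, Gamma_yyy = 0.000000; k4 = (1.911503, -0.143103, -1.681409, -0.316032)
  Y <- Y + (h/6)(k1 + 2k2 + 2k3 + k4): x = -0.9022, y = -0.5067, dx/dtau = 1.9116, dy/dtau = -0.1431
step 2:
  k1: at (x, y) = (-0.902248, -0.506723), (dx/dtau, dy/dtau) = (1.911556, -0.143121); Gamma_xxx = 0.438303, Gamma_xxy = -0.146101, Gamma_xyy = 0.000000, Gamma_yxx = 0.082387, Gamma_yxy = -0.027462, Gamma_yyy = 0.000000; k1 = (1.911556, -0.143121, -1.681521, -0.316074)
  k2: at (x, y) = (-0.854459, -0.510301), (dx/dtau, dy/dtau) = (1.869518, -0.151023); Gamma_xxx = 0.433913, Gamma_xxy = -0.144638, Gamma_xyy = 0.000000, Gamma_yxx = 0.074948, Gamma_yxy = -0.024983, Gamma_yyy = 0.000000; k2 = (1.869518, -0.151023, -1.598244, -0.276057)
  k3: at (x, y) = (-0.855510, -0.510499), (dx/dtau, dy/dtau) = (1.871600, -0.150023); Gamma_xxx = 0.434002, Gamma_xxy = -0.144667, Gamma_xyy = 0.000000, Gamma_yxx = 0.075100, Gamma_yxy = -0.025033, Gamma_yyy = 0.000000; k3 = (1.871600, -0.150023, -1.601501, -0.277126)
  k4: at (x, y) = (-0.808668, -0.514224), (dx/dtau, dy/dtau) = (1.831481, -0.156978); Gamma_xxx = 0.429459, Gamma_xxy = -0.143153, Gamma_xyy = 0.000000, Gamma_yxx = 0.068254, Gamma_yxy = -0.022751, Gamma_yyy = 0.000000; k4 = (1.831481, -0.156978, -1.522857, -0.242027)
  Y <- Y + (h/6)(k1 + 2k2 + 2k3 + k4): x = -0.8087, y = -0.5142, dx/dtau = 1.8315, dy/dtau = -0.1570
step 3:
  k1: at (x, y) = (-0.808704, -0.514242), (dx/dtau, dy/dtau) = (1.831524, -0.156992); Gamma_xxx = 0.429462, Gamma_xxy = -0.143154, Gamma_xyy = 0.000000, Gamma_yxx = 0.068258, Gamma_yxy = -0.022753, Gamma_yyy = 0.000000; k1 = (1.831524, -0.156992, -1.522944, -0.242056)
  k2: at (x, y) = (-0.762916, -0.518166), (dx/dtau, dy/dtau) = (1.793450, -0.163043); Gamma_xxx = 0.424824, Gamma_xxy = -0.141608, Gamma_xyy = 0.000000, Gamma_yxx = 0.061977, Gamma_yxy = -0.020659, Gamma_yyy = 0.000000; k2 = (1.793450, -0.163043, -1.449245, -0.211429)
  k3: at (x, y) = (-0.763868, -0.518318), (dx/dtau, dy/dtau) = (1.795293, -0.162278); Gamma_xxx = 0.424913, Gamma_xxy = -0.141638, Gamma_xyy = 0.000000, Gamma_yxx = 0.062100, Gamma_yxy = -0.020700, Gamma_yyy = 0.000000; k3 = (1.795293, -0.162278, -1.452054, -0.212213)
  k4: at (x, y) = (-0.718940, -0.522355), (dx/dtau, dy/dtau) = (1.758921, -0.167603); Gamma_xxx = 0.420213, Gamma_xxy = -0.140071, Gamma_xyy = 0.000000, Gamma_yxx = 0.056305, Gamma_yxy = -0.018768, Gamma_yyy = 0.000000; k4 = (1.758921, -0.167603, -1.382641, -0.185263)
  Y <- Y + (h/6)(k1 + 2k2 + 2k3 + k4): x = -0.7190, y = -0.5224, dx/dtau = 1.7590, dy/dtau = -0.1676
step 4:
  k1: at (x, y) = (-0.718972, -0.522369), (dx/dtau, dy/dtau) = (1.758955, -0.167614); Gamma_xxx = 0.420216, Gamma_xxy = -0.140072, Gamma_xyy = 0.000000, Gamma_yxx = 0.056309, Gamma_yxy = -0.018770, Gamma_yyy = 0.000000; k1 = (1.758955, -0.167614, -1.382708, -0.185283)
  k2: at (x, y) = (-0.674998, -0.526559), (dx/dtau, dy/dtau) = (1.724388, -0.172246); Gamma_xxx = 0.415496, Gamma_xxy = -0.138499, Gamma_xyy = 0.000000, Gamma_yxx = 0.050978, Gamma_yxy = -0.016993, Gamma_yyy = 0.000000; k2 = (1.724388, -0.172246, -1.317757, -0.161678)
  k3: at (x, y) = (-0.675862, -0.526675), (dx/dtau, dy/dtau) = (1.726012, -0.171656); Gamma_xxx = 0.415582, Gamma_xxy = -0.138527, Gamma_xyy = 0.000000, Gamma_yxx = 0.051077, Gamma_yxy = -0.017026, Gamma_yyy = 0.000000; k3 = (1.726012, -0.171656, -1.320153, -0.162252)
  k4: at (x, y) = (-0.632671, -0.530951), (dx/dtau, dy/dtau) = (1.692948, -0.175726); Gamma_xxx = 0.410861, Gamma_xxy = -0.136954, Gamma_xyy = 0.000000, Gamma_yxx = 0.046146, Gamma_yxy = -0.015382, Gamma_yyy = 0.000000; k4 = (1.692948, -0.175726, -1.259043, -0.141411)
  Y <- Y + (h/6)(k1 + 2k2 + 2k3 + k4): x = -0.6327, y = -0.5310, dx/dtau = 1.6930, dy/dtau = -0.1757


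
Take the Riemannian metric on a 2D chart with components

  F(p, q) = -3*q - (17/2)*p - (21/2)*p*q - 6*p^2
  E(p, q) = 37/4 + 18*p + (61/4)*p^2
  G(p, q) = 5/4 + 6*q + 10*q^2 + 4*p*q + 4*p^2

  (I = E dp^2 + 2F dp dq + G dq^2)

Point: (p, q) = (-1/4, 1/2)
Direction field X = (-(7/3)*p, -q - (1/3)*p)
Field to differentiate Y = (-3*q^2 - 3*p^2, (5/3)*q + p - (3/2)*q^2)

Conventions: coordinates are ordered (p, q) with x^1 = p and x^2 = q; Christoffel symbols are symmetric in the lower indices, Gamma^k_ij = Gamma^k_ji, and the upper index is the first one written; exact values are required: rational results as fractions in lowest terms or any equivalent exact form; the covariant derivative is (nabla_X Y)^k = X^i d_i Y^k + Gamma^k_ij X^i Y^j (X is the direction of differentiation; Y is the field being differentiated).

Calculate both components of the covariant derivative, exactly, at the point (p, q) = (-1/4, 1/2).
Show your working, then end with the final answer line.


E = 365/64, F = 25/16, G = 13/2 at the point
E_p = 83/8, E_q = 0, F_p = -43/4, F_q = -3/8, G_p = 0, G_q = 15
EG - F^2 = 8865/256;  g^inv = (256/8865) * [[13/2, -25/16], [-25/16, 365/64]]
first-kind symbols [ij,l] = (1/2)(d_i g_jl + d_j g_il - d_l g_ij): [pp,p] = E_p/2 = 83/16, [pp,q] = F_p - E_q/2 = -43/4, [pq,p] = E_q/2 = 0, [pq,q] = G_p/2 = 0, [qq,p] = F_q - G_p/2 = -3/8, [qq,q] = G_q/2 = 15/2
Gamma^p_ij = (G*[ij,p] - F*[ij,q])/(EG - F^2), Gamma^q_ij = (E*[ij,q] - F*[ij,p])/(EG - F^2)
Gamma_ppp = 12932/8865, Gamma_ppq = 0, Gamma_pqq = -1208/2955, Gamma_qpp = -3554/1773, Gamma_qpq = 0, Gamma_qqq = 740/591
X = (7/12, -5/12), Y = (-15/16, 5/24) at the point

Answer: (nabla_X Y)^p = 115973/85104, (nabla_X Y)^q = 255553/170208


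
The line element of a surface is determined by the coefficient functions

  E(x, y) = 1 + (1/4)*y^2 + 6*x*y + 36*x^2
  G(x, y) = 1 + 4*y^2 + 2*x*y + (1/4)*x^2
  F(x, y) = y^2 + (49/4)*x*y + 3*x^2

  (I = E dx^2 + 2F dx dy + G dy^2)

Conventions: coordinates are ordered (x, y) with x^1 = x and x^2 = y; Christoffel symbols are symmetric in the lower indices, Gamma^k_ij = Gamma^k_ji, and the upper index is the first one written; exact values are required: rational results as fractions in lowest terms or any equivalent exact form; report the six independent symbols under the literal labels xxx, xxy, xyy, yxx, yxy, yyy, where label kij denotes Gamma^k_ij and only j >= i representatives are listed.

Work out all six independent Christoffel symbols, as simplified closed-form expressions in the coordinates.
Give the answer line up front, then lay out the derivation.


Answer: Gamma_xxx = (144*x + 12*y)/(145*x^2 + 32*x*y + 17*y^2 + 4), Gamma_xxy = (12*x + y)/(145*x^2 + 32*x*y + 17*y^2 + 4), Gamma_xyy = (48*x + 4*y)/(145*x^2 + 32*x*y + 17*y^2 + 4), Gamma_yxx = (12*x + 48*y)/(145*x^2 + 32*x*y + 17*y^2 + 4), Gamma_yxy = (x + 4*y)/(145*x^2 + 32*x*y + 17*y^2 + 4), Gamma_yyy = (4*x + 16*y)/(145*x^2 + 32*x*y + 17*y^2 + 4)

E = 1 + (1/4)*y^2 + 6*x*y + 36*x^2; F = y^2 + (49/4)*x*y + 3*x^2; G = 1 + 4*y^2 + 2*x*y + (1/4)*x^2
Gamma^k_ij = (1/2) g^{kl} (d_i g_jl + d_j g_il - d_l g_ij), with g^inv = (1/(EG-F^2)) [[G, -F], [-F, E]]
first partials: E_x = 6*y + 72*x, E_y = (1/2)*y + 6*x, F_x = (49/4)*y + 6*x, F_y = 2*y + (49/4)*x, G_x = 2*y + (1/2)*x, G_y = 8*y + 2*x
D = EG - F^2 = 1 + (17/4)*y^2 + 8*x*y + (145/4)*x^2
expanded: Gamma^x_xx = (G E_x - 2F F_x + F E_y)/(2D), Gamma^x_xy = (G E_y - F G_x)/(2D), Gamma^x_yy = (2G F_y - G G_x - F G_y)/(2D), Gamma^y_xx = (2E F_x - E E_y - F E_x)/(2D), Gamma^y_xy = (E G_x - F E_y)/(2D), Gamma^y_yy = (E G_y - 2F F_y + F G_x)/(2D); substitute and cancel common factors


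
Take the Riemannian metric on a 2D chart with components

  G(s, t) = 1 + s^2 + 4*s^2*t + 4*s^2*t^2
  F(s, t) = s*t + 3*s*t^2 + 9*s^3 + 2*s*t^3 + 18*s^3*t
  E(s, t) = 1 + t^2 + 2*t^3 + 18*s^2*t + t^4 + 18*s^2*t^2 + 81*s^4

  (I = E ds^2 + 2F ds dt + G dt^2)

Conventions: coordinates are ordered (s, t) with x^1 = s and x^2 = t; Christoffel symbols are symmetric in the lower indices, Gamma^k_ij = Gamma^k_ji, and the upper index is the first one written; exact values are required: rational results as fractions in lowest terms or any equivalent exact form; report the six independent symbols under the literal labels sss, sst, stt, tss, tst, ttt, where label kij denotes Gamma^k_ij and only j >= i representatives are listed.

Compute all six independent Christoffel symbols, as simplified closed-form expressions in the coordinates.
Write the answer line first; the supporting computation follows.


Answer: Gamma_sss = (162*s^3 + 18*s*t^2 + 18*s*t)/(81*s^4 + 22*s^2*t^2 + 22*s^2*t + s^2 + t^4 + 2*t^3 + t^2 + 1), Gamma_sst = (18*s^2*t + 9*s^2 + 2*t^3 + 3*t^2 + t)/(81*s^4 + 22*s^2*t^2 + 22*s^2*t + s^2 + t^4 + 2*t^3 + t^2 + 1), Gamma_stt = (18*s^3 + 2*s*t^2 + 2*s*t)/(81*s^4 + 22*s^2*t^2 + 22*s^2*t + s^2 + t^4 + 2*t^3 + t^2 + 1), Gamma_tss = (36*s^2*t + 18*s^2)/(81*s^4 + 22*s^2*t^2 + 22*s^2*t + s^2 + t^4 + 2*t^3 + t^2 + 1), Gamma_tst = (4*s*t^2 + 4*s*t + s)/(81*s^4 + 22*s^2*t^2 + 22*s^2*t + s^2 + t^4 + 2*t^3 + t^2 + 1), Gamma_ttt = (4*s^2*t + 2*s^2)/(81*s^4 + 22*s^2*t^2 + 22*s^2*t + s^2 + t^4 + 2*t^3 + t^2 + 1)

E = 1 + t^2 + 2*t^3 + 18*s^2*t + t^4 + 18*s^2*t^2 + 81*s^4; F = s*t + 3*s*t^2 + 9*s^3 + 2*s*t^3 + 18*s^3*t; G = 1 + s^2 + 4*s^2*t + 4*s^2*t^2
Gamma^k_ij = (1/2) g^{kl} (d_i g_jl + d_j g_il - d_l g_ij), with g^inv = (1/(EG-F^2)) [[G, -F], [-F, E]]
first partials: E_s = 36*s*t + 36*s*t^2 + 324*s^3, E_t = 2*t + 6*t^2 + 18*s^2 + 4*t^3 + 36*s^2*t, F_s = t + 3*t^2 + 27*s^2 + 2*t^3 + 54*s^2*t, F_t = s + 6*s*t + 6*s*t^2 + 18*s^3, G_s = 2*s + 8*s*t + 8*s*t^2, G_t = 4*s^2 + 8*s^2*t
D = EG - F^2 = 1 + t^2 + s^2 + 2*t^3 + 22*s^2*t + t^4 + 22*s^2*t^2 + 81*s^4
expanded: Gamma^s_ss = (G E_s - 2F F_s + F E_t)/(2D), Gamma^s_st = (G E_t - F G_s)/(2D), Gamma^s_tt = (2G F_t - G G_s - F G_t)/(2D), Gamma^t_ss = (2E F_s - E E_t - F E_s)/(2D), Gamma^t_st = (E G_s - F E_t)/(2D), Gamma^t_tt = (E G_t - 2F F_t + F G_s)/(2D); substitute and cancel common factors


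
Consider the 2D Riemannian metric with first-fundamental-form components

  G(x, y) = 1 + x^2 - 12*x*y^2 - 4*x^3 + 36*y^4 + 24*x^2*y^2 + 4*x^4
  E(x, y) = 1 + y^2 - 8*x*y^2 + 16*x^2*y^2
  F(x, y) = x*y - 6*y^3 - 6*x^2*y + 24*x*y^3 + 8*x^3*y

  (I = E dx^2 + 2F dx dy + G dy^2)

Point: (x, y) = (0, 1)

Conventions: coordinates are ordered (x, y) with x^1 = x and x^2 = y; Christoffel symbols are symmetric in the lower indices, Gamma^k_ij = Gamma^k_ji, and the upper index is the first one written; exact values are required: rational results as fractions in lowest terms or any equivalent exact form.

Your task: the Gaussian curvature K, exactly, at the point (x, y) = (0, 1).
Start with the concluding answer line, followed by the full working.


Answer: K = 47/1444

E = 2, F = -6, G = 37, EG - F^2 = 38 at the point
E_x = -8, E_y = 2, F_x = 25, F_y = -18, G_x = -12, G_y = 144
E_yy = 2, F_xy = 73, G_xx = 50
Compute both Brioschi determinants and normalise by (EG - F^2)^2.
M1 = [[-E_yy/2 + F_xy - G_xx/2, E_x/2, F_x - E_y/2], [F_y - G_x/2, E, F], [G_y/2, F, G]] = [[47, -4, 24], [-12, 2, -6], [72, -6, 37]]; det M1 = 10
M2 = [[0, E_y/2, G_x/2], [E_y/2, E, F], [G_x/2, F, G]] = [[0, 1, -6], [1, 2, -6], [-6, -6, 37]]; det M2 = -37
det M1 - det M2 = 47; K = 47 / (38)^2 = 47/1444


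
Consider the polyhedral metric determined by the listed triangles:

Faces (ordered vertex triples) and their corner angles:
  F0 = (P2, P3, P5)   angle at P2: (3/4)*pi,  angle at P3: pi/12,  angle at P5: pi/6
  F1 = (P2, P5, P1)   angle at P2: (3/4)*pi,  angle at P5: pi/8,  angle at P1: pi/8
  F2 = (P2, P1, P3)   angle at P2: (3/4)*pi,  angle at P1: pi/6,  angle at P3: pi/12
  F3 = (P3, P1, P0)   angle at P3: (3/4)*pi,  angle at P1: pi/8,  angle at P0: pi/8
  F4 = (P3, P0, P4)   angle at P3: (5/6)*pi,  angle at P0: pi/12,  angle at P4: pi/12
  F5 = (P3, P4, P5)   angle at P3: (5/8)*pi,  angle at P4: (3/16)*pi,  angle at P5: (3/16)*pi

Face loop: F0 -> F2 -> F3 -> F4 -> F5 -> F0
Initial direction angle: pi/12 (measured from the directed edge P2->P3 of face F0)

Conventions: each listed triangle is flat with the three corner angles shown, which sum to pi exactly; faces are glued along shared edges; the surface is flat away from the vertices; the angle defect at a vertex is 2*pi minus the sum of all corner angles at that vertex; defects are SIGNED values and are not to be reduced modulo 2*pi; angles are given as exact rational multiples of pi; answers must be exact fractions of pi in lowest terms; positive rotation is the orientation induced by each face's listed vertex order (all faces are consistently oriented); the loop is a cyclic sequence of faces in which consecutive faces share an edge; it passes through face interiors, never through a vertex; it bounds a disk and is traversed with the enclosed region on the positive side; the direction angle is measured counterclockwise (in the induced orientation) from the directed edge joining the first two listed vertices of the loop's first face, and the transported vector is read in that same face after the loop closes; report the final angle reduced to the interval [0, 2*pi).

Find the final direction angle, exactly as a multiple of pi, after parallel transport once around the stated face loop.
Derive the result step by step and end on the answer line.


enclosed vertex P3: corner angles sum to (19/8)*pi, defect = 2*pi - (19/8)*pi = (-3/8)*pi
holonomy = initial angle + sum of enclosed defects (mod 2*pi), positive in the induced orientation
final angle = pi/12 - (3/8)*pi = (41/24)*pi (mod 2*pi)

Answer: final direction angle = (41/24)*pi


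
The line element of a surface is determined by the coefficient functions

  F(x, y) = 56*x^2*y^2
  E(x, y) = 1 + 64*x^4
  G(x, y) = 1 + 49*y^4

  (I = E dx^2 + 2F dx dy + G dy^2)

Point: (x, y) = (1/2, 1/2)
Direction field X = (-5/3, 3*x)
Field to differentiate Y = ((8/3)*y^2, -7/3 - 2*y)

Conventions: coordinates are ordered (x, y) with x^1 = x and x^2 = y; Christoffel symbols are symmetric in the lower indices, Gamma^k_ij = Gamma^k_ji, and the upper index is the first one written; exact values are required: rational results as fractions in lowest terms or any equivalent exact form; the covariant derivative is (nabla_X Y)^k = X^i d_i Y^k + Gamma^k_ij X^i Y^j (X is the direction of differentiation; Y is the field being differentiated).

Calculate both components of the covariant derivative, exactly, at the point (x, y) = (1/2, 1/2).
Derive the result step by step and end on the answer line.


E = 5, F = 7/2, G = 65/16 at the point
E_x = 32, E_y = 0, F_x = 14, F_y = 14, G_x = 0, G_y = 49/2
EG - F^2 = 129/16;  g^inv = (16/129) * [[65/16, -7/2], [-7/2, 5]]
first-kind symbols [ij,l] = (1/2)(d_i g_jl + d_j g_il - d_l g_ij): [xx,x] = E_x/2 = 16, [xx,y] = F_x - E_y/2 = 14, [xy,x] = E_y/2 = 0, [xy,y] = G_x/2 = 0, [yy,x] = F_y - G_x/2 = 14, [yy,y] = G_y/2 = 49/4
Gamma^x_ij = (G*[ij,x] - F*[ij,y])/(EG - F^2), Gamma^y_ij = (E*[ij,y] - F*[ij,x])/(EG - F^2)
Gamma_xxx = 256/129, Gamma_xxy = 0, Gamma_xyy = 224/129, Gamma_yxx = 224/129, Gamma_yxy = 0, Gamma_yyy = 196/129
X = (-5/3, 3/2), Y = (2/3, -10/3) at the point

Answer: (nabla_X Y)^x = -7996/1161, (nabla_X Y)^y = -14543/1161


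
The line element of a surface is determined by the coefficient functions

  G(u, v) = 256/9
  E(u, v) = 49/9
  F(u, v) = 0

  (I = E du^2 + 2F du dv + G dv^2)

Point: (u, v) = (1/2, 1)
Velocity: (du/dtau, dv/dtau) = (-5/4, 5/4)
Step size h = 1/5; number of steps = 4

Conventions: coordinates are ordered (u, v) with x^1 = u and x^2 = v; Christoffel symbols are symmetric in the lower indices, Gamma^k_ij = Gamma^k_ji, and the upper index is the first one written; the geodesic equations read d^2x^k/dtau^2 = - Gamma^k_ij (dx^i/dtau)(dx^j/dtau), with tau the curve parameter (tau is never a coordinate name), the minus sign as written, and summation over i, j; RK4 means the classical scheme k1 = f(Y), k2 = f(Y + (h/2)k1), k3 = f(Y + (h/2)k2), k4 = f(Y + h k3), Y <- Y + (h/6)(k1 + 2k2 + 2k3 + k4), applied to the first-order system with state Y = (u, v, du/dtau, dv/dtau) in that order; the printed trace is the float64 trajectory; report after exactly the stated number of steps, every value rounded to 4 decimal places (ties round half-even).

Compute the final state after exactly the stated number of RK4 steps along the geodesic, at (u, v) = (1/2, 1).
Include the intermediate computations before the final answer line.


f(Y) = (du/dtau, dv/dtau, -Gamma^u_ij Y'^i Y'^j, -Gamma^v_ij Y'^i Y'^j) with the Gammas evaluated at the stage position; h = 0.200000; intermediate values shown to 6 dp
step 0: u = 0.5000, v = 1.0000, du/dtau = -1.2500, dv/dtau = 1.2500
step 1:
  k1: at (u, v) = (0.500000, 1.000000), (du/dtau, dv/dtau) = (-1.250000, 1.250000); Gamma_uuu = 0.000000, Gamma_uuv = 0.000000, Gamma_uvv = 0.000000, Gamma_vuu = 0.000000, Gamma_vuv = 0.000000, Gamma_vvv = 0.000000; k1 = (-1.250000, 1.250000, 0.000000, 0.000000)
  k2: at (u, v) = (0.375000, 1.125000), (du/dtau, dv/dtau) = (-1.250000, 1.250000); Gamma_uuu = 0.000000, Gamma_uuv = 0.000000, Gamma_uvv = 0.000000, Gamma_vuu = 0.000000, Gamma_vuv = 0.000000, Gamma_vvv = 0.000000; k2 = (-1.250000, 1.250000, 0.000000, 0.000000)
  k3: at (u, v) = (0.375000, 1.125000), (du/dtau, dv/dtau) = (-1.250000, 1.250000); Gamma_uuu = 0.000000, Gamma_uuv = 0.000000, Gamma_uvv = 0.000000, Gamma_vuu = 0.000000, Gamma_vuv = 0.000000, Gamma_vvv = 0.000000; k3 = (-1.250000, 1.250000, 0.000000, 0.000000)
  k4: at (u, v) = (0.250000, 1.250000), (du/dtau, dv/dtau) = (-1.250000, 1.250000); Gamma_uuu = 0.000000, Gamma_uuv = 0.000000, Gamma_uvv = 0.000000, Gamma_vuu = 0.000000, Gamma_vuv = 0.000000, Gamma_vvv = 0.000000; k4 = (-1.250000, 1.250000, 0.000000, 0.000000)
  Y <- Y + (h/6)(k1 + 2k2 + 2k3 + k4): u = 0.2500, v = 1.2500, du/dtau = -1.2500, dv/dtau = 1.2500
step 2:
  k1: at (u, v) = (0.250000, 1.250000), (du/dtau, dv/dtau) = (-1.250000, 1.250000); Gamma_uuu = 0.000000, Gamma_uuv = 0.000000, Gamma_uvv = 0.000000, Gamma_vuu = 0.000000, Gamma_vuv = 0.000000, Gamma_vvv = 0.000000; k1 = (-1.250000, 1.250000, 0.000000, 0.000000)
  k2: at (u, v) = (0.125000, 1.375000), (du/dtau, dv/dtau) = (-1.250000, 1.250000); Gamma_uuu = 0.000000, Gamma_uuv = 0.000000, Gamma_uvv = 0.000000, Gamma_vuu = 0.000000, Gamma_vuv = 0.000000, Gamma_vvv = 0.000000; k2 = (-1.250000, 1.250000, 0.000000, 0.000000)
  k3: at (u, v) = (0.125000, 1.375000), (du/dtau, dv/dtau) = (-1.250000, 1.250000); Gamma_uuu = 0.000000, Gamma_uuv = 0.000000, Gamma_uvv = 0.000000, Gamma_vuu = 0.000000, Gamma_vuv = 0.000000, Gamma_vvv = 0.000000; k3 = (-1.250000, 1.250000, 0.000000, 0.000000)
  k4: at (u, v) = (0.000000, 1.500000), (du/dtau, dv/dtau) = (-1.250000, 1.250000); Gamma_uuu = 0.000000, Gamma_uuv = 0.000000, Gamma_uvv = 0.000000, Gamma_vuu = 0.000000, Gamma_vuv = 0.000000, Gamma_vvv = 0.000000; k4 = (-1.250000, 1.250000, 0.000000, 0.000000)
  Y <- Y + (h/6)(k1 + 2k2 + 2k3 + k4): u = 0.0000, v = 1.5000, du/dtau = -1.2500, dv/dtau = 1.2500
step 3:
  k1: at (u, v) = (0.000000, 1.500000), (du/dtau, dv/dtau) = (-1.250000, 1.250000); Gamma_uuu = 0.000000, Gamma_uuv = 0.000000, Gamma_uvv = 0.000000, Gamma_vuu = 0.000000, Gamma_vuv = 0.000000, Gamma_vvv = 0.000000; k1 = (-1.250000, 1.250000, 0.000000, 0.000000)
  k2: at (u, v) = (-0.125000, 1.625000), (du/dtau, dv/dtau) = (-1.250000, 1.250000); Gamma_uuu = 0.000000, Gamma_uuv = 0.000000, Gamma_uvv = 0.000000, Gamma_vuu = 0.000000, Gamma_vuv = 0.000000, Gamma_vvv = 0.000000; k2 = (-1.250000, 1.250000, 0.000000, 0.000000)
  k3: at (u, v) = (-0.125000, 1.625000), (du/dtau, dv/dtau) = (-1.250000, 1.250000); Gamma_uuu = 0.000000, Gamma_uuv = 0.000000, Gamma_uvv = 0.000000, Gamma_vuu = 0.000000, Gamma_vuv = 0.000000, Gamma_vvv = 0.000000; k3 = (-1.250000, 1.250000, 0.000000, 0.000000)
  k4: at (u, v) = (-0.250000, 1.750000), (du/dtau, dv/dtau) = (-1.250000, 1.250000); Gamma_uuu = 0.000000, Gamma_uuv = 0.000000, Gamma_uvv = 0.000000, Gamma_vuu = 0.000000, Gamma_vuv = 0.000000, Gamma_vvv = 0.000000; k4 = (-1.250000, 1.250000, 0.000000, 0.000000)
  Y <- Y + (h/6)(k1 + 2k2 + 2k3 + k4): u = -0.2500, v = 1.7500, du/dtau = -1.2500, dv/dtau = 1.2500
step 4:
  k1: at (u, v) = (-0.250000, 1.750000), (du/dtau, dv/dtau) = (-1.250000, 1.250000); Gamma_uuu = 0.000000, Gamma_uuv = 0.000000, Gamma_uvv = 0.000000, Gamma_vuu = 0.000000, Gamma_vuv = 0.000000, Gamma_vvv = 0.000000; k1 = (-1.250000, 1.250000, 0.000000, 0.000000)
  k2: at (u, v) = (-0.375000, 1.875000), (du/dtau, dv/dtau) = (-1.250000, 1.250000); Gamma_uuu = 0.000000, Gamma_uuv = 0.000000, Gamma_uvv = 0.000000, Gamma_vuu = 0.000000, Gamma_vuv = 0.000000, Gamma_vvv = 0.000000; k2 = (-1.250000, 1.250000, 0.000000, 0.000000)
  k3: at (u, v) = (-0.375000, 1.875000), (du/dtau, dv/dtau) = (-1.250000, 1.250000); Gamma_uuu = 0.000000, Gamma_uuv = 0.000000, Gamma_uvv = 0.000000, Gamma_vuu = 0.000000, Gamma_vuv = 0.000000, Gamma_vvv = 0.000000; k3 = (-1.250000, 1.250000, 0.000000, 0.000000)
  k4: at (u, v) = (-0.500000, 2.000000), (du/dtau, dv/dtau) = (-1.250000, 1.250000); Gamma_uuu = 0.000000, Gamma_uuv = 0.000000, Gamma_uvv = 0.000000, Gamma_vuu = 0.000000, Gamma_vuv = 0.000000, Gamma_vvv = 0.000000; k4 = (-1.250000, 1.250000, 0.000000, 0.000000)
  Y <- Y + (h/6)(k1 + 2k2 + 2k3 + k4): u = -0.5000, v = 2.0000, du/dtau = -1.2500, dv/dtau = 1.2500

Answer: u = -0.5000, v = 2.0000, du/dtau = -1.2500, dv/dtau = 1.2500


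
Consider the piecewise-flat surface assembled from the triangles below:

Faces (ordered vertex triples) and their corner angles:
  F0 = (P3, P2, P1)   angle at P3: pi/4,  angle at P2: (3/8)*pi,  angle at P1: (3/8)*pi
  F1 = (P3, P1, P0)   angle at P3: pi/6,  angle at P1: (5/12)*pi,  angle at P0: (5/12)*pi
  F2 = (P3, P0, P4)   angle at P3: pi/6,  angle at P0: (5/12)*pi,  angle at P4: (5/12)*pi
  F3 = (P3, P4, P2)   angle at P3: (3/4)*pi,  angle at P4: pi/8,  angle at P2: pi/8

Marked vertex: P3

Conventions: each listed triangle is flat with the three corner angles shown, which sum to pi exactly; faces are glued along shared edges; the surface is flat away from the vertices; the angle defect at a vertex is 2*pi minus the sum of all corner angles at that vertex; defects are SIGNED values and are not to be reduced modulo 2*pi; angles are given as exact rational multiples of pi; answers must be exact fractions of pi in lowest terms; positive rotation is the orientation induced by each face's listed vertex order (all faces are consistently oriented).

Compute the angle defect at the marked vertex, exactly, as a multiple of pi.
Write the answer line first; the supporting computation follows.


Answer: defect(P3) = (2/3)*pi

Sum of corner angles at P3: (4/3)*pi
defect = 2*pi - (4/3)*pi


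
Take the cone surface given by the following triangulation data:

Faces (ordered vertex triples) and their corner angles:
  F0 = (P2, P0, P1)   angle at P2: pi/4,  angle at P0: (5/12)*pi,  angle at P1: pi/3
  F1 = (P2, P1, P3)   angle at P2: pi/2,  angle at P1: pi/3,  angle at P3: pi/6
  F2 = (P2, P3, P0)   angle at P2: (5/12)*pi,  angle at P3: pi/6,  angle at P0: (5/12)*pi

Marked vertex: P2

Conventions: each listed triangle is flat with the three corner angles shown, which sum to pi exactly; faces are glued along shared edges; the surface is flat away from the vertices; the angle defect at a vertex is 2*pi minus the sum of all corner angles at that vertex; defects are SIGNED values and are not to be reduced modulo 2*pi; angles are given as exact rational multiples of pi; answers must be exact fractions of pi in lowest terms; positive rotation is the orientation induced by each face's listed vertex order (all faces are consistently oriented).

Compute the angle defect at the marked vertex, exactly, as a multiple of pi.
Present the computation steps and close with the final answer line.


Sum of corner angles at P2: (7/6)*pi
defect = 2*pi - (7/6)*pi

Answer: defect(P2) = (5/6)*pi


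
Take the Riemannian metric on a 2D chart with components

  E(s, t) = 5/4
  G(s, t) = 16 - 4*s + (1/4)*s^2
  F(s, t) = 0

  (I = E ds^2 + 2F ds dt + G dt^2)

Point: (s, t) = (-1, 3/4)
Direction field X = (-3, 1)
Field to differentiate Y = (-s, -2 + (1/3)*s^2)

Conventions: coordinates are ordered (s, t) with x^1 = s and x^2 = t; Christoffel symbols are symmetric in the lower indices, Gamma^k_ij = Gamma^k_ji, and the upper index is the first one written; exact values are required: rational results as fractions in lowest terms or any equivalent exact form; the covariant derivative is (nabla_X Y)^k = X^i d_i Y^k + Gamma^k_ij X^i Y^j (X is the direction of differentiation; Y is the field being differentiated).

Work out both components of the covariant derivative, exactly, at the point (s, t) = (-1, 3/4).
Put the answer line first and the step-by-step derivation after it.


Answer: (nabla_X Y)^s = 0, (nabla_X Y)^t = 4/3

E = 5/4, F = 0, G = 81/4 at the point
E_s = 0, E_t = 0, F_s = 0, F_t = 0, G_s = -9/2, G_t = 0
EG - F^2 = 405/16;  g^inv = (16/405) * [[81/4, 0], [0, 5/4]]
first-kind symbols [ij,l] = (1/2)(d_i g_jl + d_j g_il - d_l g_ij): [ss,s] = E_s/2 = 0, [ss,t] = F_s - E_t/2 = 0, [st,s] = E_t/2 = 0, [st,t] = G_s/2 = -9/4, [tt,s] = F_t - G_s/2 = 9/4, [tt,t] = G_t/2 = 0
Gamma^s_ij = (G*[ij,s] - F*[ij,t])/(EG - F^2), Gamma^t_ij = (E*[ij,t] - F*[ij,s])/(EG - F^2)
Gamma_sss = 0, Gamma_sst = 0, Gamma_stt = 9/5, Gamma_tss = 0, Gamma_tst = -1/9, Gamma_ttt = 0
X = (-3, 1), Y = (1, -5/3) at the point


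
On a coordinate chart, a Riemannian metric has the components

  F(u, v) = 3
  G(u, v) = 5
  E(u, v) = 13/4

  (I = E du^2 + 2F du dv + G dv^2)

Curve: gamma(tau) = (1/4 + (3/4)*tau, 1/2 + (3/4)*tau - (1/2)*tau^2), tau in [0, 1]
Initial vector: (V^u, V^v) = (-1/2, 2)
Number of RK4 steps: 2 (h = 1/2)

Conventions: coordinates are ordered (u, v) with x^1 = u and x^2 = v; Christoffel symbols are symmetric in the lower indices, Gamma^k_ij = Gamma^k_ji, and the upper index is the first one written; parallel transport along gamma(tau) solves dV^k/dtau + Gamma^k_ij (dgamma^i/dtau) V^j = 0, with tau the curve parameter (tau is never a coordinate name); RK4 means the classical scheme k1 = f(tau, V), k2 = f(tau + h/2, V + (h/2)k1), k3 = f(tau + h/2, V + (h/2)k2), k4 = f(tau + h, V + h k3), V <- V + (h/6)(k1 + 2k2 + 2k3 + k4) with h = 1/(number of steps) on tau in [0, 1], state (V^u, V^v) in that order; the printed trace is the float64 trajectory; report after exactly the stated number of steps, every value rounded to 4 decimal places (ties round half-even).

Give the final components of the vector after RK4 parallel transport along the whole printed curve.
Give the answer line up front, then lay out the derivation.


Answer: V^u = -0.5000, V^v = 2.0000

gamma'(tau) = (3/4, 3/4 - tau); f(tau, V)^k = -Gamma^k_ij(gamma(tau)) gamma'^i(tau) V^j; h = 1/2; intermediate values shown to 6 dp
curve data and Christoffel symbols at the stage parameters:
  tau = 0.000000: gamma = (0.250000, 0.500000), gamma' = (0.750000, 0.750000); Gamma_uuu = 0.000000, Gamma_uuv = 0.000000, Gamma_uvv = 0.000000, Gamma_vuu = 0.000000, Gamma_vuv = 0.000000, Gamma_vvv = 0.000000
  tau = 0.250000: gamma = (0.437500, 0.656250), gamma' = (0.750000, 0.500000); Gamma_uuu = 0.000000, Gamma_uuv = 0.000000, Gamma_uvv = 0.000000, Gamma_vuu = 0.000000, Gamma_vuv = 0.000000, Gamma_vvv = 0.000000
  tau = 0.500000: gamma = (0.625000, 0.750000), gamma' = (0.750000, 0.250000); Gamma_uuu = 0.000000, Gamma_uuv = 0.000000, Gamma_uvv = 0.000000, Gamma_vuu = 0.000000, Gamma_vuv = 0.000000, Gamma_vvv = 0.000000
  tau = 0.750000: gamma = (0.812500, 0.781250), gamma' = (0.750000, 0.000000); Gamma_uuu = 0.000000, Gamma_uuv = 0.000000, Gamma_uvv = 0.000000, Gamma_vuu = 0.000000, Gamma_vuv = 0.000000, Gamma_vvv = 0.000000
  tau = 1.000000: gamma = (1.000000, 0.750000), gamma' = (0.750000, -0.250000); Gamma_uuu = 0.000000, Gamma_uuv = 0.000000, Gamma_uvv = 0.000000, Gamma_vuu = 0.000000, Gamma_vuv = 0.000000, Gamma_vvv = 0.000000
step 0: V^u = -0.5000, V^v = 2.0000
step 1: k1 = (0.000000, 0.000000), k2 = (0.000000, 0.000000), k3 = (0.000000, 0.000000), k4 = (0.000000, 0.000000); V <- V + (h/6)(k1 + 2k2 + 2k3 + k4): V^u = -0.5000, V^v = 2.0000
step 2: k1 = (0.000000, 0.000000), k2 = (0.000000, 0.000000), k3 = (0.000000, 0.000000), k4 = (0.000000, 0.000000); V <- V + (h/6)(k1 + 2k2 + 2k3 + k4): V^u = -0.5000, V^v = 2.0000


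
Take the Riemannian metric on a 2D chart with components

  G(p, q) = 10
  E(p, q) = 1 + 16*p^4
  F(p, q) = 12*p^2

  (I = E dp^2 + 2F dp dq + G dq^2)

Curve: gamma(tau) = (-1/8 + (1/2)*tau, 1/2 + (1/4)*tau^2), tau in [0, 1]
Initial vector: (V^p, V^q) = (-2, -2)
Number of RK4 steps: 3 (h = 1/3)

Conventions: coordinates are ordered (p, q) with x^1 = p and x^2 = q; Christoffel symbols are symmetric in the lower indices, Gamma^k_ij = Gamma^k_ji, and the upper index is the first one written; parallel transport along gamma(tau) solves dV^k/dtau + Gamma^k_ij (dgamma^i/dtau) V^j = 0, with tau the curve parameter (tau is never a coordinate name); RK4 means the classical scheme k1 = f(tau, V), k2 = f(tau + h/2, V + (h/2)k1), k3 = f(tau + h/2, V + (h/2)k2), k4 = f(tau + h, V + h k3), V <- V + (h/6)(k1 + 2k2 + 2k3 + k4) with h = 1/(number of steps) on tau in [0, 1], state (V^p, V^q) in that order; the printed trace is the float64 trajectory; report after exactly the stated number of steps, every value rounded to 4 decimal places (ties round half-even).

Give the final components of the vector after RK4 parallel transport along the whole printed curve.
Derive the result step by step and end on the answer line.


gamma'(tau) = (1/2, (1/2)*tau); f(tau, V)^k = -Gamma^k_ij(gamma(tau)) gamma'^i(tau) V^j; h = 1/3; intermediate values shown to 6 dp
curve data and Christoffel symbols at the stage parameters:
  tau = 0.000000: gamma = (-0.125000, 0.500000), gamma' = (0.500000, 0.000000); Gamma_ppp = -0.006248, Gamma_ppq = 0.000000, Gamma_pqq = 0.000000, Gamma_qpp = -0.299883, Gamma_qpq = 0.000000, Gamma_qqq = 0.000000
  tau = 0.166667: gamma = (-0.041667, 0.506944), gamma' = (0.500000, 0.083333); Gamma_ppp = -0.000231, Gamma_ppq = 0.000000, Gamma_pqq = 0.000000, Gamma_qpp = -0.100000, Gamma_qpq = 0.000000, Gamma_qqq = 0.000000
  tau = 0.333333: gamma = (0.041667, 0.527778), gamma' = (0.500000, 0.166667); Gamma_ppp = 0.000231, Gamma_ppq = 0.000000, Gamma_pqq = 0.000000, Gamma_qpp = 0.100000, Gamma_qpq = 0.000000, Gamma_qqq = 0.000000
  tau = 0.500000: gamma = (0.125000, 0.562500), gamma' = (0.500000, 0.250000); Gamma_ppp = 0.006248, Gamma_ppq = 0.000000, Gamma_pqq = 0.000000, Gamma_qpp = 0.299883, Gamma_qpq = 0.000000, Gamma_qqq = 0.000000
  tau = 0.666667: gamma = (0.208333, 0.611111), gamma' = (0.500000, 0.333333); Gamma_ppp = 0.028848, Gamma_ppq = 0.000000, Gamma_pqq = 0.000000, Gamma_qpp = 0.498497, Gamma_qpq = 0.000000, Gamma_qqq = 0.000000
  tau = 0.833333: gamma = (0.291667, 0.673611), gamma' = (0.500000, 0.416667); Gamma_ppp = 0.078489, Gamma_ppq = 0.000000, Gamma_pqq = 0.000000, Gamma_qpp = 0.691988, Gamma_qpq = 0.000000, Gamma_qqq = 0.000000
  tau = 1.000000: gamma = (0.375000, 0.750000), gamma' = (0.500000, 0.500000); Gamma_ppp = 0.163574, Gamma_ppq = 0.000000, Gamma_pqq = 0.000000, Gamma_qpp = 0.872397, Gamma_qpq = 0.000000, Gamma_qqq = 0.000000
step 0: V^p = -2.0000, V^q = -2.0000
step 1: k1 = (-0.006248, -0.299883), k2 = (-0.000232, -0.100052), k3 = (-0.000231, -0.100001), k4 = (0.000231, 0.100003); V <- V + (h/6)(k1 + 2k2 + 2k3 + k4): V^p = -2.0004, V^q = -2.0333
step 2: k1 = (0.000232, 0.100019), k2 = (0.006249, 0.299935), k3 = (0.006246, 0.299785), k4 = (0.028824, 0.498075); V <- V + (h/6)(k1 + 2k2 + 2k3 + k4): V^p = -1.9974, V^q = -1.9335
step 3: k1 = (0.028810, 0.497845), k2 = (0.078198, 0.689421), k3 = (0.077875, 0.686573), k4 = (0.161237, 0.859932); V <- V + (h/6)(k1 + 2k2 + 2k3 + k4): V^p = -1.9695, V^q = -1.7051

Answer: V^p = -1.9695, V^q = -1.7051


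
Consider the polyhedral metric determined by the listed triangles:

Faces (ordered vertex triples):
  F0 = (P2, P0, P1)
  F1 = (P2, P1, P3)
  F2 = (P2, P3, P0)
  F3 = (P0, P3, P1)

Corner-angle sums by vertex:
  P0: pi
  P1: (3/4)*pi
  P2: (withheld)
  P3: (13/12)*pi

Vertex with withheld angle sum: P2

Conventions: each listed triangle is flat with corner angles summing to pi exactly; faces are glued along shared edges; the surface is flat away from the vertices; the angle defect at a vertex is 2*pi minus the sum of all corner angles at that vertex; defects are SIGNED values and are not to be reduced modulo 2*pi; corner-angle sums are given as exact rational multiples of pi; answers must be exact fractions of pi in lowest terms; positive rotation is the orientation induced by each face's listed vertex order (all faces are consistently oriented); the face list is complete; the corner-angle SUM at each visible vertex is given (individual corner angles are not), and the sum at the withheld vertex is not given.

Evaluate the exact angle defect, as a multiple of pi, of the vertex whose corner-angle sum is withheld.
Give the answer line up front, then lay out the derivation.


Answer: defect(P2) = (5/6)*pi

V = 4, E = 6, F = 4; chi = V - E + F = 2
Gauss-Bonnet: total defect = 2*pi*chi = 4*pi; visible defects sum to (19/6)*pi
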